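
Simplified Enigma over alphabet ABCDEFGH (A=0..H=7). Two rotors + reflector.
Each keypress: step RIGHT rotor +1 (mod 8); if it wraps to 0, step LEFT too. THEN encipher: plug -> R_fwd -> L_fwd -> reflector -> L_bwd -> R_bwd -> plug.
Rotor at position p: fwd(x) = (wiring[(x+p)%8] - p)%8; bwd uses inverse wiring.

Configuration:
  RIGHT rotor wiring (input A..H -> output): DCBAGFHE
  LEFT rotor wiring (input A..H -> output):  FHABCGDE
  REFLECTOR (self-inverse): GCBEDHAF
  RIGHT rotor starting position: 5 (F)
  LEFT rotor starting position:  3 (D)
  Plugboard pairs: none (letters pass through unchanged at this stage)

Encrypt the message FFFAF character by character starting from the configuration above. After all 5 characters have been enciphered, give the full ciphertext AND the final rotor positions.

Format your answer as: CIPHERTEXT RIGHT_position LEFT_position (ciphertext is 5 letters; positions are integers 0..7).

Answer: BEEEA 2 4

Derivation:
Char 1 ('F'): step: R->6, L=3; F->plug->F->R->C->L->D->refl->E->L'->G->R'->B->plug->B
Char 2 ('F'): step: R->7, L=3; F->plug->F->R->H->L->F->refl->H->L'->B->R'->E->plug->E
Char 3 ('F'): step: R->0, L->4 (L advanced); F->plug->F->R->F->L->D->refl->E->L'->G->R'->E->plug->E
Char 4 ('A'): step: R->1, L=4; A->plug->A->R->B->L->C->refl->B->L'->E->R'->E->plug->E
Char 5 ('F'): step: R->2, L=4; F->plug->F->R->C->L->H->refl->F->L'->H->R'->A->plug->A
Final: ciphertext=BEEEA, RIGHT=2, LEFT=4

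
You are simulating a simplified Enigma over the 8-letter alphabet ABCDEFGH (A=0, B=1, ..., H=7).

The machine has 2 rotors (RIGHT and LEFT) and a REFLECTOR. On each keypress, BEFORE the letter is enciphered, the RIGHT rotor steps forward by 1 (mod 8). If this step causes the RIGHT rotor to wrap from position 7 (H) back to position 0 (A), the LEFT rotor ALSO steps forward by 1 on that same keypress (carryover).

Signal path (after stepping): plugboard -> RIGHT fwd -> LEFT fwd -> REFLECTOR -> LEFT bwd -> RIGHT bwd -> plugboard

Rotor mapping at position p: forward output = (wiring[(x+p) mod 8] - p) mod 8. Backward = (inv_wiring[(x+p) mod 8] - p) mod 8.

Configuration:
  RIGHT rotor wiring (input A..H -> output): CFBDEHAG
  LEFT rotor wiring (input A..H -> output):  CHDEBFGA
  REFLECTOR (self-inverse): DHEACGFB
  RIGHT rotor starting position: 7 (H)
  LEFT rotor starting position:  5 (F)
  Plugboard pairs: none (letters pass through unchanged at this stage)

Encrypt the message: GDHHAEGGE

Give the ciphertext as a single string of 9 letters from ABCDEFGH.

Char 1 ('G'): step: R->0, L->6 (L advanced); G->plug->G->R->A->L->A->refl->D->L'->G->R'->H->plug->H
Char 2 ('D'): step: R->1, L=6; D->plug->D->R->D->L->B->refl->H->L'->H->R'->F->plug->F
Char 3 ('H'): step: R->2, L=6; H->plug->H->R->D->L->B->refl->H->L'->H->R'->A->plug->A
Char 4 ('H'): step: R->3, L=6; H->plug->H->R->G->L->D->refl->A->L'->A->R'->A->plug->A
Char 5 ('A'): step: R->4, L=6; A->plug->A->R->A->L->A->refl->D->L'->G->R'->E->plug->E
Char 6 ('E'): step: R->5, L=6; E->plug->E->R->A->L->A->refl->D->L'->G->R'->G->plug->G
Char 7 ('G'): step: R->6, L=6; G->plug->G->R->G->L->D->refl->A->L'->A->R'->B->plug->B
Char 8 ('G'): step: R->7, L=6; G->plug->G->R->A->L->A->refl->D->L'->G->R'->C->plug->C
Char 9 ('E'): step: R->0, L->7 (L advanced); E->plug->E->R->E->L->F->refl->G->L'->G->R'->H->plug->H

Answer: HFAAEGBCH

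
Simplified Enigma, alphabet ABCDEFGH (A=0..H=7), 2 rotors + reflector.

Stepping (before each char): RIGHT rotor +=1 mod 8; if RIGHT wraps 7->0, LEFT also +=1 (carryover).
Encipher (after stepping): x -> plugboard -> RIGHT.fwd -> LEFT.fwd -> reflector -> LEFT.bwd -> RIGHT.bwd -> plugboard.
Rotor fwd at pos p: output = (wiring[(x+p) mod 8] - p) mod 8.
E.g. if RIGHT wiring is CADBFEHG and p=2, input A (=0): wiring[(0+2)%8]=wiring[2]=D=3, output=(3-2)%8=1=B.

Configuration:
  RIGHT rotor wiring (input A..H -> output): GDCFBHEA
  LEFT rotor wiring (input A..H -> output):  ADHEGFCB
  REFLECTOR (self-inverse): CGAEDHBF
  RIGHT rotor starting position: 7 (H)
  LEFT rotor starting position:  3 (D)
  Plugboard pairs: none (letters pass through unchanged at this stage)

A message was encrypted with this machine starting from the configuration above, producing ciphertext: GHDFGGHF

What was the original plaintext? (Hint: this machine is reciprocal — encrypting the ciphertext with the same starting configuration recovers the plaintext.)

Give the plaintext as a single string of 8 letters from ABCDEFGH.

Answer: AFBEDBBA

Derivation:
Char 1 ('G'): step: R->0, L->4 (L advanced); G->plug->G->R->E->L->E->refl->D->L'->G->R'->A->plug->A
Char 2 ('H'): step: R->1, L=4; H->plug->H->R->F->L->H->refl->F->L'->D->R'->F->plug->F
Char 3 ('D'): step: R->2, L=4; D->plug->D->R->F->L->H->refl->F->L'->D->R'->B->plug->B
Char 4 ('F'): step: R->3, L=4; F->plug->F->R->D->L->F->refl->H->L'->F->R'->E->plug->E
Char 5 ('G'): step: R->4, L=4; G->plug->G->R->G->L->D->refl->E->L'->E->R'->D->plug->D
Char 6 ('G'): step: R->5, L=4; G->plug->G->R->A->L->C->refl->A->L'->H->R'->B->plug->B
Char 7 ('H'): step: R->6, L=4; H->plug->H->R->B->L->B->refl->G->L'->C->R'->B->plug->B
Char 8 ('F'): step: R->7, L=4; F->plug->F->R->C->L->G->refl->B->L'->B->R'->A->plug->A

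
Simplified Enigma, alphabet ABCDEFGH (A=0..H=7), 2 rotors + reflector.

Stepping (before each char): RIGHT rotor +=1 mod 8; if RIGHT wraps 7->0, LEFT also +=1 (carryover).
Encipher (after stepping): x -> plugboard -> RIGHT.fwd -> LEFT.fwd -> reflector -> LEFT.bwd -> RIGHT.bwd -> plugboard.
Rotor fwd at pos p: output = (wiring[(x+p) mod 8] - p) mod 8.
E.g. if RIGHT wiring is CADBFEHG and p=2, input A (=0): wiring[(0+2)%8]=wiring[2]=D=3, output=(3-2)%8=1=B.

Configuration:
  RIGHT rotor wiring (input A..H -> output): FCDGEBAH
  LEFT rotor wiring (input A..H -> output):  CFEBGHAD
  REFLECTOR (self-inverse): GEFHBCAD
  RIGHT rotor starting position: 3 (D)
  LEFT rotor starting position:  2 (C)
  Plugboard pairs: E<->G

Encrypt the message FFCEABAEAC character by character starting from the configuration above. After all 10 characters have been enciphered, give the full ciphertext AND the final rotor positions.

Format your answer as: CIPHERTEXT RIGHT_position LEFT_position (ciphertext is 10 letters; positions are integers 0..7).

Char 1 ('F'): step: R->4, L=2; F->plug->F->R->G->L->A->refl->G->L'->E->R'->C->plug->C
Char 2 ('F'): step: R->5, L=2; F->plug->F->R->G->L->A->refl->G->L'->E->R'->A->plug->A
Char 3 ('C'): step: R->6, L=2; C->plug->C->R->H->L->D->refl->H->L'->B->R'->B->plug->B
Char 4 ('E'): step: R->7, L=2; E->plug->G->R->C->L->E->refl->B->L'->F->R'->F->plug->F
Char 5 ('A'): step: R->0, L->3 (L advanced); A->plug->A->R->F->L->H->refl->D->L'->B->R'->F->plug->F
Char 6 ('B'): step: R->1, L=3; B->plug->B->R->C->L->E->refl->B->L'->H->R'->F->plug->F
Char 7 ('A'): step: R->2, L=3; A->plug->A->R->B->L->D->refl->H->L'->F->R'->F->plug->F
Char 8 ('E'): step: R->3, L=3; E->plug->G->R->H->L->B->refl->E->L'->C->R'->F->plug->F
Char 9 ('A'): step: R->4, L=3; A->plug->A->R->A->L->G->refl->A->L'->E->R'->C->plug->C
Char 10 ('C'): step: R->5, L=3; C->plug->C->R->C->L->E->refl->B->L'->H->R'->H->plug->H
Final: ciphertext=CABFFFFFCH, RIGHT=5, LEFT=3

Answer: CABFFFFFCH 5 3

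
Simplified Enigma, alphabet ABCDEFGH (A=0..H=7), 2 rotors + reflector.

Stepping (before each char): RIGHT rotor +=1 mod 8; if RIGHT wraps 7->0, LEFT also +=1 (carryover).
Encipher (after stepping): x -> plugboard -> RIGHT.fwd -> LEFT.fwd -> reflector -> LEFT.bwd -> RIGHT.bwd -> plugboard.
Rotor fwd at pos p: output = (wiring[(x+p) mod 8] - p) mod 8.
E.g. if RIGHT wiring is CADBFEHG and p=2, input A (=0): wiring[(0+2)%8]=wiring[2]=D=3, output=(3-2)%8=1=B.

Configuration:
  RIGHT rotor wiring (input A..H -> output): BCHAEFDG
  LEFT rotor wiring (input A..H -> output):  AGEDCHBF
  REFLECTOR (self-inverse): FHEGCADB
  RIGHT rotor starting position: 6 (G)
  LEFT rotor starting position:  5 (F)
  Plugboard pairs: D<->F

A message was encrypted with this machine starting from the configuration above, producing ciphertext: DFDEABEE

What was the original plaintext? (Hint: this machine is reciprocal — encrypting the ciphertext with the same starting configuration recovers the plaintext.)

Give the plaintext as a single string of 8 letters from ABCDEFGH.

Char 1 ('D'): step: R->7, L=5; D->plug->F->R->F->L->H->refl->B->L'->E->R'->H->plug->H
Char 2 ('F'): step: R->0, L->6 (L advanced); F->plug->D->R->A->L->D->refl->G->L'->E->R'->E->plug->E
Char 3 ('D'): step: R->1, L=6; D->plug->F->R->C->L->C->refl->E->L'->G->R'->B->plug->B
Char 4 ('E'): step: R->2, L=6; E->plug->E->R->B->L->H->refl->B->L'->H->R'->G->plug->G
Char 5 ('A'): step: R->3, L=6; A->plug->A->R->F->L->F->refl->A->L'->D->R'->E->plug->E
Char 6 ('B'): step: R->4, L=6; B->plug->B->R->B->L->H->refl->B->L'->H->R'->C->plug->C
Char 7 ('E'): step: R->5, L=6; E->plug->E->R->F->L->F->refl->A->L'->D->R'->G->plug->G
Char 8 ('E'): step: R->6, L=6; E->plug->E->R->B->L->H->refl->B->L'->H->R'->H->plug->H

Answer: HEBGECGH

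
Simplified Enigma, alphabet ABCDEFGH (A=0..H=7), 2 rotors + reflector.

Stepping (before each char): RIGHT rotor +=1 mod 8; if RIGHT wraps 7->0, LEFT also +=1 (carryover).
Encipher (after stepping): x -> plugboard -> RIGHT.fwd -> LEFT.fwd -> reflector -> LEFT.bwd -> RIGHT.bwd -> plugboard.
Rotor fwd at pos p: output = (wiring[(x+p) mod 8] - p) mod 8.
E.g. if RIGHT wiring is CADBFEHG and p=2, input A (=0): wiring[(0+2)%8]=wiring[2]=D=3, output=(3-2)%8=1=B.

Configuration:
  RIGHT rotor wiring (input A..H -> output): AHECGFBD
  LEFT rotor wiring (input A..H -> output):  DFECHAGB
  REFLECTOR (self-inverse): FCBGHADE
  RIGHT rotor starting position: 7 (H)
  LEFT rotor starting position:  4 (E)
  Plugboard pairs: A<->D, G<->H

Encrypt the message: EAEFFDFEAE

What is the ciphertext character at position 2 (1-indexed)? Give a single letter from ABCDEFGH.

Char 1 ('E'): step: R->0, L->5 (L advanced); E->plug->E->R->G->L->F->refl->A->L'->E->R'->C->plug->C
Char 2 ('A'): step: R->1, L=5; A->plug->D->R->F->L->H->refl->E->L'->C->R'->G->plug->H

H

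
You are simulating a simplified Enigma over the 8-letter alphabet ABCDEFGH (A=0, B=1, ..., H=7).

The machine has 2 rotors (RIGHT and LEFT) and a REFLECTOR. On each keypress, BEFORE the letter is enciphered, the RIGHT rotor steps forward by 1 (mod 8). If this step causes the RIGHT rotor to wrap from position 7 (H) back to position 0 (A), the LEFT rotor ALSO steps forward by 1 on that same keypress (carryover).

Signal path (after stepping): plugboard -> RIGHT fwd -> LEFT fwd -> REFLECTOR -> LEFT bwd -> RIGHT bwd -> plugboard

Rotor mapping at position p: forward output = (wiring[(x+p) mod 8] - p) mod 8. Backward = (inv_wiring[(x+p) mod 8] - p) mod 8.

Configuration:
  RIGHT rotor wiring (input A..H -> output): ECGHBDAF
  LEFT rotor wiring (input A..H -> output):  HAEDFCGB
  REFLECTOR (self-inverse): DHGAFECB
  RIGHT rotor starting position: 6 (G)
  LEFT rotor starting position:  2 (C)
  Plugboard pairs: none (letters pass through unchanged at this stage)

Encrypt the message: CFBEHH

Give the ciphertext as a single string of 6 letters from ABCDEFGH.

Answer: FGCBCE

Derivation:
Char 1 ('C'): step: R->7, L=2; C->plug->C->R->D->L->A->refl->D->L'->C->R'->F->plug->F
Char 2 ('F'): step: R->0, L->3 (L advanced); F->plug->F->R->D->L->D->refl->A->L'->A->R'->G->plug->G
Char 3 ('B'): step: R->1, L=3; B->plug->B->R->F->L->E->refl->F->L'->G->R'->C->plug->C
Char 4 ('E'): step: R->2, L=3; E->plug->E->R->G->L->F->refl->E->L'->F->R'->B->plug->B
Char 5 ('H'): step: R->3, L=3; H->plug->H->R->D->L->D->refl->A->L'->A->R'->C->plug->C
Char 6 ('H'): step: R->4, L=3; H->plug->H->R->D->L->D->refl->A->L'->A->R'->E->plug->E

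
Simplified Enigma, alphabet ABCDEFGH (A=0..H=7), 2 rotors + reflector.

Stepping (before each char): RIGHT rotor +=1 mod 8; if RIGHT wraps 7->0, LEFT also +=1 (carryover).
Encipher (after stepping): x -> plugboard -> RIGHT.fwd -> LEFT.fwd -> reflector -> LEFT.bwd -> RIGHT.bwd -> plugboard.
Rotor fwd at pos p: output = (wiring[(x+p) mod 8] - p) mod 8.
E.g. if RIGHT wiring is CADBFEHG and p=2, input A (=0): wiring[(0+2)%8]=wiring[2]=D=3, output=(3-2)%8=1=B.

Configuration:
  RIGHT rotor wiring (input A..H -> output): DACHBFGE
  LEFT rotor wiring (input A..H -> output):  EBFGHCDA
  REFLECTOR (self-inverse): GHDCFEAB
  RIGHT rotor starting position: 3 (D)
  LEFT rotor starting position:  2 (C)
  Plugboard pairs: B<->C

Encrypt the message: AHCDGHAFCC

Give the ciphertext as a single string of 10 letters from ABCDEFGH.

Answer: HBAAAFBHFH

Derivation:
Char 1 ('A'): step: R->4, L=2; A->plug->A->R->F->L->G->refl->A->L'->D->R'->H->plug->H
Char 2 ('H'): step: R->5, L=2; H->plug->H->R->E->L->B->refl->H->L'->H->R'->C->plug->B
Char 3 ('C'): step: R->6, L=2; C->plug->B->R->G->L->C->refl->D->L'->A->R'->A->plug->A
Char 4 ('D'): step: R->7, L=2; D->plug->D->R->D->L->A->refl->G->L'->F->R'->A->plug->A
Char 5 ('G'): step: R->0, L->3 (L advanced); G->plug->G->R->G->L->G->refl->A->L'->D->R'->A->plug->A
Char 6 ('H'): step: R->1, L=3; H->plug->H->R->C->L->H->refl->B->L'->F->R'->F->plug->F
Char 7 ('A'): step: R->2, L=3; A->plug->A->R->A->L->D->refl->C->L'->H->R'->C->plug->B
Char 8 ('F'): step: R->3, L=3; F->plug->F->R->A->L->D->refl->C->L'->H->R'->H->plug->H
Char 9 ('C'): step: R->4, L=3; C->plug->B->R->B->L->E->refl->F->L'->E->R'->F->plug->F
Char 10 ('C'): step: R->5, L=3; C->plug->B->R->B->L->E->refl->F->L'->E->R'->H->plug->H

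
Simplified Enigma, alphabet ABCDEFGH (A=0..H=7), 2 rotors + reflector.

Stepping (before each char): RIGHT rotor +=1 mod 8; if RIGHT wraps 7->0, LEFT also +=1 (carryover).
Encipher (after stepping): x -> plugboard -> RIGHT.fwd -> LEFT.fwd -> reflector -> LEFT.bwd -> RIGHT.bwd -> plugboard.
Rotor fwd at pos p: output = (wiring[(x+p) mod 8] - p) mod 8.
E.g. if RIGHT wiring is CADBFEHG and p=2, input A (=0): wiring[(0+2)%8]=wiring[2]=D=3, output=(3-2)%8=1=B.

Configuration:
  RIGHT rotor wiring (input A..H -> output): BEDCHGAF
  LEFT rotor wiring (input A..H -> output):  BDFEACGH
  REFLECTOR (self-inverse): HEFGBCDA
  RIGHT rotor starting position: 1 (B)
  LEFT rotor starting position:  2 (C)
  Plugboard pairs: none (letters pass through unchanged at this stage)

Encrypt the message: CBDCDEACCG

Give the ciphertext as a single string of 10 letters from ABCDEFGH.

Char 1 ('C'): step: R->2, L=2; C->plug->C->R->F->L->F->refl->C->L'->B->R'->A->plug->A
Char 2 ('B'): step: R->3, L=2; B->plug->B->R->E->L->E->refl->B->L'->H->R'->A->plug->A
Char 3 ('D'): step: R->4, L=2; D->plug->D->R->B->L->C->refl->F->L'->F->R'->E->plug->E
Char 4 ('C'): step: R->5, L=2; C->plug->C->R->A->L->D->refl->G->L'->C->R'->H->plug->H
Char 5 ('D'): step: R->6, L=2; D->plug->D->R->G->L->H->refl->A->L'->D->R'->C->plug->C
Char 6 ('E'): step: R->7, L=2; E->plug->E->R->D->L->A->refl->H->L'->G->R'->A->plug->A
Char 7 ('A'): step: R->0, L->3 (L advanced); A->plug->A->R->B->L->F->refl->C->L'->H->R'->E->plug->E
Char 8 ('C'): step: R->1, L=3; C->plug->C->R->B->L->F->refl->C->L'->H->R'->F->plug->F
Char 9 ('C'): step: R->2, L=3; C->plug->C->R->F->L->G->refl->D->L'->D->R'->F->plug->F
Char 10 ('G'): step: R->3, L=3; G->plug->G->R->B->L->F->refl->C->L'->H->R'->A->plug->A

Answer: AAEHCAEFFA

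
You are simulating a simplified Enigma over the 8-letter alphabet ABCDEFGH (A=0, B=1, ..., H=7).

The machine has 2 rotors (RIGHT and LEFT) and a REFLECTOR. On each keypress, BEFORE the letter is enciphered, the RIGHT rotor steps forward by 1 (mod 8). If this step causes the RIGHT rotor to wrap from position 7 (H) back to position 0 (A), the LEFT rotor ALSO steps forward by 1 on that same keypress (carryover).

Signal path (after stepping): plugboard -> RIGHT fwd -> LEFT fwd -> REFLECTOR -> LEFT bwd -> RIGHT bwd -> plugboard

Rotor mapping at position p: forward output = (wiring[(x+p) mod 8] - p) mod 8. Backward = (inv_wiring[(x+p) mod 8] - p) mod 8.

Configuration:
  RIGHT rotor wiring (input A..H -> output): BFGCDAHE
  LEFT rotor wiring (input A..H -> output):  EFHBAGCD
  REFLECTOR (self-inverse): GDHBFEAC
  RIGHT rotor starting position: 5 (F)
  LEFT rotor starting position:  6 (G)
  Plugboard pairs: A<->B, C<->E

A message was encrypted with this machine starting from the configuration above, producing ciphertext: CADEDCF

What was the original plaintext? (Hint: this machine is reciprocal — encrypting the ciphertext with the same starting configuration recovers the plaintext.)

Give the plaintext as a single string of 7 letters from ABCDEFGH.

Answer: BDCHBAD

Derivation:
Char 1 ('C'): step: R->6, L=6; C->plug->E->R->A->L->E->refl->F->L'->B->R'->A->plug->B
Char 2 ('A'): step: R->7, L=6; A->plug->B->R->C->L->G->refl->A->L'->H->R'->D->plug->D
Char 3 ('D'): step: R->0, L->7 (L advanced); D->plug->D->R->C->L->G->refl->A->L'->D->R'->E->plug->C
Char 4 ('E'): step: R->1, L=7; E->plug->C->R->B->L->F->refl->E->L'->A->R'->H->plug->H
Char 5 ('D'): step: R->2, L=7; D->plug->D->R->G->L->H->refl->C->L'->E->R'->A->plug->B
Char 6 ('C'): step: R->3, L=7; C->plug->E->R->B->L->F->refl->E->L'->A->R'->B->plug->A
Char 7 ('F'): step: R->4, L=7; F->plug->F->R->B->L->F->refl->E->L'->A->R'->D->plug->D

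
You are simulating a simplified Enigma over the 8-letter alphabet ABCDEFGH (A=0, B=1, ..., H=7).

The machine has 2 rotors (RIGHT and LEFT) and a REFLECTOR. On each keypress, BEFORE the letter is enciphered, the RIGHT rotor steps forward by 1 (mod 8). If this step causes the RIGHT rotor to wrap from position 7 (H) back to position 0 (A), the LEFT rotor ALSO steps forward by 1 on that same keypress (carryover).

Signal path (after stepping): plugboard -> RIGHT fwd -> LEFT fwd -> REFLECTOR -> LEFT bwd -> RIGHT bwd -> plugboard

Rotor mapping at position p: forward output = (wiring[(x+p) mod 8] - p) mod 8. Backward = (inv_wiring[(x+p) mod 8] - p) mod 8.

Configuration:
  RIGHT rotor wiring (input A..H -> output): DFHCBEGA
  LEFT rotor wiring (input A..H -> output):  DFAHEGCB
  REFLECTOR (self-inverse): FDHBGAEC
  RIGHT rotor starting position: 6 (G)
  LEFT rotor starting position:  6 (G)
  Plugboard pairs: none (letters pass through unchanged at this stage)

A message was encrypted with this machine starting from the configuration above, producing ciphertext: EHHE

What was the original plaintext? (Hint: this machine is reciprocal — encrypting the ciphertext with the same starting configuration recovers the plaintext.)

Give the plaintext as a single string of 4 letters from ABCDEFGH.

Answer: BGCA

Derivation:
Char 1 ('E'): step: R->7, L=6; E->plug->E->R->D->L->H->refl->C->L'->E->R'->B->plug->B
Char 2 ('H'): step: R->0, L->7 (L advanced); H->plug->H->R->A->L->C->refl->H->L'->G->R'->G->plug->G
Char 3 ('H'): step: R->1, L=7; H->plug->H->R->C->L->G->refl->E->L'->B->R'->C->plug->C
Char 4 ('E'): step: R->2, L=7; E->plug->E->R->E->L->A->refl->F->L'->F->R'->A->plug->A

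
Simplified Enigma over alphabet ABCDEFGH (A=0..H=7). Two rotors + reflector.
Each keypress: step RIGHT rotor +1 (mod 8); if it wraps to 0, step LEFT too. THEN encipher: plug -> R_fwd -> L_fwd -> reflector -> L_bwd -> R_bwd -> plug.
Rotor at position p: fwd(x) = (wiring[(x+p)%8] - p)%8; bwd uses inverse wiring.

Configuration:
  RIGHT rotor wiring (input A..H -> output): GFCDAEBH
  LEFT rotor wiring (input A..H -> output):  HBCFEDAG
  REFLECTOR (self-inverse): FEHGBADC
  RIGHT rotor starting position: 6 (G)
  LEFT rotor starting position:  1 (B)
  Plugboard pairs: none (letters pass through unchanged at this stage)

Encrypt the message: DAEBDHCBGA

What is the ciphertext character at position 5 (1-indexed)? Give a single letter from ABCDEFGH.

Char 1 ('D'): step: R->7, L=1; D->plug->D->R->D->L->D->refl->G->L'->H->R'->B->plug->B
Char 2 ('A'): step: R->0, L->2 (L advanced); A->plug->A->R->G->L->F->refl->A->L'->A->R'->E->plug->E
Char 3 ('E'): step: R->1, L=2; E->plug->E->R->D->L->B->refl->E->L'->F->R'->H->plug->H
Char 4 ('B'): step: R->2, L=2; B->plug->B->R->B->L->D->refl->G->L'->E->R'->G->plug->G
Char 5 ('D'): step: R->3, L=2; D->plug->D->R->G->L->F->refl->A->L'->A->R'->A->plug->A

A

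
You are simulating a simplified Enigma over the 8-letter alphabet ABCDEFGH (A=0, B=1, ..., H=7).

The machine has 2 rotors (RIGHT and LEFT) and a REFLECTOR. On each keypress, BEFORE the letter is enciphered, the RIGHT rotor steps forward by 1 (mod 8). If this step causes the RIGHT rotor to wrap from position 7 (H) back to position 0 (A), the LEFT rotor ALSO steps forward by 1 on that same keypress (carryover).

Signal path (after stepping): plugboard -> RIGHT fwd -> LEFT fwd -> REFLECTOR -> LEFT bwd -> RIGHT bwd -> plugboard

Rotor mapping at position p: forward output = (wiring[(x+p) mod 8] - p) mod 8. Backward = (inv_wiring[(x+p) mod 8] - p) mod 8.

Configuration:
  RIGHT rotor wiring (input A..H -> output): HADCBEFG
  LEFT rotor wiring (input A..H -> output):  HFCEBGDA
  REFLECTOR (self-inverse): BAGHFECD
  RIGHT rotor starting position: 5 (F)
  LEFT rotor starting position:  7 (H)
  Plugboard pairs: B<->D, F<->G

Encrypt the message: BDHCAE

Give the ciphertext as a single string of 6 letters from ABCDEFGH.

Answer: ECDEEC

Derivation:
Char 1 ('B'): step: R->6, L=7; B->plug->D->R->C->L->G->refl->C->L'->F->R'->E->plug->E
Char 2 ('D'): step: R->7, L=7; D->plug->B->R->A->L->B->refl->A->L'->B->R'->C->plug->C
Char 3 ('H'): step: R->0, L->0 (L advanced); H->plug->H->R->G->L->D->refl->H->L'->A->R'->B->plug->D
Char 4 ('C'): step: R->1, L=0; C->plug->C->R->B->L->F->refl->E->L'->D->R'->E->plug->E
Char 5 ('A'): step: R->2, L=0; A->plug->A->R->B->L->F->refl->E->L'->D->R'->E->plug->E
Char 6 ('E'): step: R->3, L=0; E->plug->E->R->D->L->E->refl->F->L'->B->R'->C->plug->C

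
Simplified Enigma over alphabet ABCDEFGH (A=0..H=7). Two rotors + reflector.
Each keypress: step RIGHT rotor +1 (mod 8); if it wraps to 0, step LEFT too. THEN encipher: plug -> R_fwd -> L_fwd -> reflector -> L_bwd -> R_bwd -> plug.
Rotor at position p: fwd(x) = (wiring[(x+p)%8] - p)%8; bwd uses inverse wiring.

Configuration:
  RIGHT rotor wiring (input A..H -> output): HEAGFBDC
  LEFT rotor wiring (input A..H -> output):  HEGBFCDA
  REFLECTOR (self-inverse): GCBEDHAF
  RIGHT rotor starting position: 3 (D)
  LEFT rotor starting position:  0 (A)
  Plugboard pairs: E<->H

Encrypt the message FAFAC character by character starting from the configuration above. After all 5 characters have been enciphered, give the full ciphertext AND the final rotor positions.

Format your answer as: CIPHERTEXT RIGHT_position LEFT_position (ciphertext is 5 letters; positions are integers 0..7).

Answer: GEBCG 0 1

Derivation:
Char 1 ('F'): step: R->4, L=0; F->plug->F->R->A->L->H->refl->F->L'->E->R'->G->plug->G
Char 2 ('A'): step: R->5, L=0; A->plug->A->R->E->L->F->refl->H->L'->A->R'->H->plug->E
Char 3 ('F'): step: R->6, L=0; F->plug->F->R->A->L->H->refl->F->L'->E->R'->B->plug->B
Char 4 ('A'): step: R->7, L=0; A->plug->A->R->D->L->B->refl->C->L'->F->R'->C->plug->C
Char 5 ('C'): step: R->0, L->1 (L advanced); C->plug->C->R->A->L->D->refl->E->L'->D->R'->G->plug->G
Final: ciphertext=GEBCG, RIGHT=0, LEFT=1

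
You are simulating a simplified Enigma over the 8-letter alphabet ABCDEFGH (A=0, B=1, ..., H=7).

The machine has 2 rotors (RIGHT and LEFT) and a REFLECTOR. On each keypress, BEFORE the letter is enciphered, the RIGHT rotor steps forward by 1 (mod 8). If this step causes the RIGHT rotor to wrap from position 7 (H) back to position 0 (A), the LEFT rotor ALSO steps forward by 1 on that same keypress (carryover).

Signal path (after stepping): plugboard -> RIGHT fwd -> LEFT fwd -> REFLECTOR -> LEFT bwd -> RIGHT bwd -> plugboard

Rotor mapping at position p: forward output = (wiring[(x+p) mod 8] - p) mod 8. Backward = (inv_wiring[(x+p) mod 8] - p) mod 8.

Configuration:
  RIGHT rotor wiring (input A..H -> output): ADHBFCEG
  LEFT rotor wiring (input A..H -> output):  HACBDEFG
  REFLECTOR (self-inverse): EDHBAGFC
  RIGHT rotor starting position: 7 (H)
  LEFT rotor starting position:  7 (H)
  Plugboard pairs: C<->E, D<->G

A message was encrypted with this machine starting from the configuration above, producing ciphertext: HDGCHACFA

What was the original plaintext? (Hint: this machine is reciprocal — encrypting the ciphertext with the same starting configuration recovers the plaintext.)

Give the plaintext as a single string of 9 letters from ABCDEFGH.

Answer: ECCHAEGAB

Derivation:
Char 1 ('H'): step: R->0, L->0 (L advanced); H->plug->H->R->G->L->F->refl->G->L'->H->R'->C->plug->E
Char 2 ('D'): step: R->1, L=0; D->plug->G->R->F->L->E->refl->A->L'->B->R'->E->plug->C
Char 3 ('G'): step: R->2, L=0; G->plug->D->R->A->L->H->refl->C->L'->C->R'->E->plug->C
Char 4 ('C'): step: R->3, L=0; C->plug->E->R->D->L->B->refl->D->L'->E->R'->H->plug->H
Char 5 ('H'): step: R->4, L=0; H->plug->H->R->F->L->E->refl->A->L'->B->R'->A->plug->A
Char 6 ('A'): step: R->5, L=0; A->plug->A->R->F->L->E->refl->A->L'->B->R'->C->plug->E
Char 7 ('C'): step: R->6, L=0; C->plug->E->R->B->L->A->refl->E->L'->F->R'->D->plug->G
Char 8 ('F'): step: R->7, L=0; F->plug->F->R->G->L->F->refl->G->L'->H->R'->A->plug->A
Char 9 ('A'): step: R->0, L->1 (L advanced); A->plug->A->R->A->L->H->refl->C->L'->D->R'->B->plug->B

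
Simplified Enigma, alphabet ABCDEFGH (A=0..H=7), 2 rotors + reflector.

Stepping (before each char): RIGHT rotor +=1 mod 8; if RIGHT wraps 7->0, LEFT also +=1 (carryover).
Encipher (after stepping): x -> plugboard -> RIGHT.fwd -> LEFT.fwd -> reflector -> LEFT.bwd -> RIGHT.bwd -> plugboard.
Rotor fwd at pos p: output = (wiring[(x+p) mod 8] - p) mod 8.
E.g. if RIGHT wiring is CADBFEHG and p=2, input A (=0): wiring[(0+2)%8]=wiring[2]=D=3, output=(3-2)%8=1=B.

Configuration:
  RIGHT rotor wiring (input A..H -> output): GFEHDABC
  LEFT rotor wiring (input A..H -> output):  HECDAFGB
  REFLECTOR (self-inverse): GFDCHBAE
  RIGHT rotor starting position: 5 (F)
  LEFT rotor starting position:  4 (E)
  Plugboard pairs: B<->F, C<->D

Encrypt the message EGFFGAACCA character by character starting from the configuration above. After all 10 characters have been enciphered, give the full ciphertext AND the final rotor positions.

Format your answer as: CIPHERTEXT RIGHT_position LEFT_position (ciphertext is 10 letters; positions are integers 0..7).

Answer: GAGEAGHDAF 7 5

Derivation:
Char 1 ('E'): step: R->6, L=4; E->plug->E->R->G->L->G->refl->A->L'->F->R'->G->plug->G
Char 2 ('G'): step: R->7, L=4; G->plug->G->R->B->L->B->refl->F->L'->D->R'->A->plug->A
Char 3 ('F'): step: R->0, L->5 (L advanced); F->plug->B->R->F->L->F->refl->B->L'->B->R'->G->plug->G
Char 4 ('F'): step: R->1, L=5; F->plug->B->R->D->L->C->refl->D->L'->H->R'->E->plug->E
Char 5 ('G'): step: R->2, L=5; G->plug->G->R->E->L->H->refl->E->L'->C->R'->A->plug->A
Char 6 ('A'): step: R->3, L=5; A->plug->A->R->E->L->H->refl->E->L'->C->R'->G->plug->G
Char 7 ('A'): step: R->4, L=5; A->plug->A->R->H->L->D->refl->C->L'->D->R'->H->plug->H
Char 8 ('C'): step: R->5, L=5; C->plug->D->R->B->L->B->refl->F->L'->F->R'->C->plug->D
Char 9 ('C'): step: R->6, L=5; C->plug->D->R->H->L->D->refl->C->L'->D->R'->A->plug->A
Char 10 ('A'): step: R->7, L=5; A->plug->A->R->D->L->C->refl->D->L'->H->R'->B->plug->F
Final: ciphertext=GAGEAGHDAF, RIGHT=7, LEFT=5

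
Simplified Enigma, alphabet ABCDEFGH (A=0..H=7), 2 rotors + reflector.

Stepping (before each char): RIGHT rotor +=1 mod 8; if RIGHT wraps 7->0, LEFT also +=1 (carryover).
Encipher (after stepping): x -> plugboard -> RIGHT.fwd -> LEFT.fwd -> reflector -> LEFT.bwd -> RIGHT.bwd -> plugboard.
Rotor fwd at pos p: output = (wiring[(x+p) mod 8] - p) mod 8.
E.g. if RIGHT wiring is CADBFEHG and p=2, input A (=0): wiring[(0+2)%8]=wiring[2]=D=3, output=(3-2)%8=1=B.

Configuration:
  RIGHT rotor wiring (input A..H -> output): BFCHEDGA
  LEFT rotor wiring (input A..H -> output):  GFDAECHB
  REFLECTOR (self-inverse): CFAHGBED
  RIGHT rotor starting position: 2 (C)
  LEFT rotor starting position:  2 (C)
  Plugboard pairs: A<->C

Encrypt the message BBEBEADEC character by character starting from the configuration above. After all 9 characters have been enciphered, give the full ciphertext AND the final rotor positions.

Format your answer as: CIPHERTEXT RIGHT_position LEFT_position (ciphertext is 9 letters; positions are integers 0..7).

Char 1 ('B'): step: R->3, L=2; B->plug->B->R->B->L->G->refl->E->L'->G->R'->F->plug->F
Char 2 ('B'): step: R->4, L=2; B->plug->B->R->H->L->D->refl->H->L'->F->R'->E->plug->E
Char 3 ('E'): step: R->5, L=2; E->plug->E->R->A->L->B->refl->F->L'->E->R'->D->plug->D
Char 4 ('B'): step: R->6, L=2; B->plug->B->R->C->L->C->refl->A->L'->D->R'->C->plug->A
Char 5 ('E'): step: R->7, L=2; E->plug->E->R->A->L->B->refl->F->L'->E->R'->G->plug->G
Char 6 ('A'): step: R->0, L->3 (L advanced); A->plug->C->R->C->L->H->refl->D->L'->F->R'->B->plug->B
Char 7 ('D'): step: R->1, L=3; D->plug->D->R->D->L->E->refl->G->L'->E->R'->A->plug->C
Char 8 ('E'): step: R->2, L=3; E->plug->E->R->E->L->G->refl->E->L'->D->R'->H->plug->H
Char 9 ('C'): step: R->3, L=3; C->plug->A->R->E->L->G->refl->E->L'->D->R'->D->plug->D
Final: ciphertext=FEDAGBCHD, RIGHT=3, LEFT=3

Answer: FEDAGBCHD 3 3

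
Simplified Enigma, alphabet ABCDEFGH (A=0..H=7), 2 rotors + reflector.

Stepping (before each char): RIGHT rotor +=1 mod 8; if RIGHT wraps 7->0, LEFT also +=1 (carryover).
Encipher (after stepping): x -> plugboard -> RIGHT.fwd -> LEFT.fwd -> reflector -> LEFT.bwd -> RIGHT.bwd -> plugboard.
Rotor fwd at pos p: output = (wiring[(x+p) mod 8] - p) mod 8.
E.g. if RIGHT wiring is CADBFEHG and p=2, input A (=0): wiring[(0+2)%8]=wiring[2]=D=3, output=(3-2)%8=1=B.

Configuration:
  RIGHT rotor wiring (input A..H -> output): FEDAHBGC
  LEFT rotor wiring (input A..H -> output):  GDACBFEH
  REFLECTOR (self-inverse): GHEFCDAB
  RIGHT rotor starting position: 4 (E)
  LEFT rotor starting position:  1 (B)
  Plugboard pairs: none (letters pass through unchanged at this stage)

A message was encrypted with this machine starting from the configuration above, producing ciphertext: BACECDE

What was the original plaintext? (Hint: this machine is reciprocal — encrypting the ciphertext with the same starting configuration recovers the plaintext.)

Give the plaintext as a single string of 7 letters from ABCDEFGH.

Char 1 ('B'): step: R->5, L=1; B->plug->B->R->B->L->H->refl->B->L'->C->R'->H->plug->H
Char 2 ('A'): step: R->6, L=1; A->plug->A->R->A->L->C->refl->E->L'->E->R'->B->plug->B
Char 3 ('C'): step: R->7, L=1; C->plug->C->R->F->L->D->refl->F->L'->H->R'->H->plug->H
Char 4 ('E'): step: R->0, L->2 (L advanced); E->plug->E->R->H->L->B->refl->H->L'->C->R'->H->plug->H
Char 5 ('C'): step: R->1, L=2; C->plug->C->R->H->L->B->refl->H->L'->C->R'->B->plug->B
Char 6 ('D'): step: R->2, L=2; D->plug->D->R->H->L->B->refl->H->L'->C->R'->H->plug->H
Char 7 ('E'): step: R->3, L=2; E->plug->E->R->H->L->B->refl->H->L'->C->R'->F->plug->F

Answer: HBHHBHF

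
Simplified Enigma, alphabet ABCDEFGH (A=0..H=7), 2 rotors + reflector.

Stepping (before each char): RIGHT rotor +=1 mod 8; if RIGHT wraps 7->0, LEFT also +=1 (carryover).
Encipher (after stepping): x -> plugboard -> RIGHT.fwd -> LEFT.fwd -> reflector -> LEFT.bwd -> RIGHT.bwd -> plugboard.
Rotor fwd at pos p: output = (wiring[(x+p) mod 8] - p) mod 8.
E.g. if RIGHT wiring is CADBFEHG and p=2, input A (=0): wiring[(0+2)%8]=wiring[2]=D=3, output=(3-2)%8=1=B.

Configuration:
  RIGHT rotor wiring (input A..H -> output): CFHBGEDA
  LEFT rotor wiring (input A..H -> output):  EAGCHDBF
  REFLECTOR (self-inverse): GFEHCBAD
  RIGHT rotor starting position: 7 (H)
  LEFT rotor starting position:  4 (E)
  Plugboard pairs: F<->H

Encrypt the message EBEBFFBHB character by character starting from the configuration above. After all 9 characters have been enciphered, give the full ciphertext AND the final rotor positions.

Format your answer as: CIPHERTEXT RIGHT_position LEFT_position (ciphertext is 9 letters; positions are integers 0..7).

Char 1 ('E'): step: R->0, L->5 (L advanced); E->plug->E->R->G->L->F->refl->B->L'->F->R'->B->plug->B
Char 2 ('B'): step: R->1, L=5; B->plug->B->R->G->L->F->refl->B->L'->F->R'->D->plug->D
Char 3 ('E'): step: R->2, L=5; E->plug->E->R->B->L->E->refl->C->L'->H->R'->B->plug->B
Char 4 ('B'): step: R->3, L=5; B->plug->B->R->D->L->H->refl->D->L'->E->R'->H->plug->F
Char 5 ('F'): step: R->4, L=5; F->plug->H->R->F->L->B->refl->F->L'->G->R'->E->plug->E
Char 6 ('F'): step: R->5, L=5; F->plug->H->R->B->L->E->refl->C->L'->H->R'->A->plug->A
Char 7 ('B'): step: R->6, L=5; B->plug->B->R->C->L->A->refl->G->L'->A->R'->G->plug->G
Char 8 ('H'): step: R->7, L=5; H->plug->F->R->H->L->C->refl->E->L'->B->R'->A->plug->A
Char 9 ('B'): step: R->0, L->6 (L advanced); B->plug->B->R->F->L->E->refl->C->L'->D->R'->G->plug->G
Final: ciphertext=BDBFEAGAG, RIGHT=0, LEFT=6

Answer: BDBFEAGAG 0 6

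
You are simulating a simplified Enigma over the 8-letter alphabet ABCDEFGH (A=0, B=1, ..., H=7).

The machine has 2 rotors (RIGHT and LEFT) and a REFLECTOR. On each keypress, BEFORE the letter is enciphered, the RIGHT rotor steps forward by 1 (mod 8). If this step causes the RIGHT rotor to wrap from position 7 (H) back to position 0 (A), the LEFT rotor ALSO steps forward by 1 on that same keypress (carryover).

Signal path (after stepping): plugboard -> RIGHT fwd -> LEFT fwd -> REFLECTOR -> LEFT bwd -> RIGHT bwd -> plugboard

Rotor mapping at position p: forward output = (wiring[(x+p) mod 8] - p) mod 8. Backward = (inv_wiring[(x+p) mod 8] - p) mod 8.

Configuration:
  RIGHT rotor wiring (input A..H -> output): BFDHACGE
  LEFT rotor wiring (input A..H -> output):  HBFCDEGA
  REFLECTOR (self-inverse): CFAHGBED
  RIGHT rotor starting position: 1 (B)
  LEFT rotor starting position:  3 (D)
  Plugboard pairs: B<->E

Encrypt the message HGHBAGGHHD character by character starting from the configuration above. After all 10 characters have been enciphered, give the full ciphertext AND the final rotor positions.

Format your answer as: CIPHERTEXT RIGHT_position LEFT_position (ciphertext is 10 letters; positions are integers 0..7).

Answer: DADHCBEAGC 3 4

Derivation:
Char 1 ('H'): step: R->2, L=3; H->plug->H->R->D->L->D->refl->H->L'->A->R'->D->plug->D
Char 2 ('G'): step: R->3, L=3; G->plug->G->R->C->L->B->refl->F->L'->E->R'->A->plug->A
Char 3 ('H'): step: R->4, L=3; H->plug->H->R->D->L->D->refl->H->L'->A->R'->D->plug->D
Char 4 ('B'): step: R->5, L=3; B->plug->E->R->A->L->H->refl->D->L'->D->R'->H->plug->H
Char 5 ('A'): step: R->6, L=3; A->plug->A->R->A->L->H->refl->D->L'->D->R'->C->plug->C
Char 6 ('G'): step: R->7, L=3; G->plug->G->R->D->L->D->refl->H->L'->A->R'->E->plug->B
Char 7 ('G'): step: R->0, L->4 (L advanced); G->plug->G->R->G->L->B->refl->F->L'->F->R'->B->plug->E
Char 8 ('H'): step: R->1, L=4; H->plug->H->R->A->L->H->refl->D->L'->E->R'->A->plug->A
Char 9 ('H'): step: R->2, L=4; H->plug->H->R->D->L->E->refl->G->L'->H->R'->G->plug->G
Char 10 ('D'): step: R->3, L=4; D->plug->D->R->D->L->E->refl->G->L'->H->R'->C->plug->C
Final: ciphertext=DADHCBEAGC, RIGHT=3, LEFT=4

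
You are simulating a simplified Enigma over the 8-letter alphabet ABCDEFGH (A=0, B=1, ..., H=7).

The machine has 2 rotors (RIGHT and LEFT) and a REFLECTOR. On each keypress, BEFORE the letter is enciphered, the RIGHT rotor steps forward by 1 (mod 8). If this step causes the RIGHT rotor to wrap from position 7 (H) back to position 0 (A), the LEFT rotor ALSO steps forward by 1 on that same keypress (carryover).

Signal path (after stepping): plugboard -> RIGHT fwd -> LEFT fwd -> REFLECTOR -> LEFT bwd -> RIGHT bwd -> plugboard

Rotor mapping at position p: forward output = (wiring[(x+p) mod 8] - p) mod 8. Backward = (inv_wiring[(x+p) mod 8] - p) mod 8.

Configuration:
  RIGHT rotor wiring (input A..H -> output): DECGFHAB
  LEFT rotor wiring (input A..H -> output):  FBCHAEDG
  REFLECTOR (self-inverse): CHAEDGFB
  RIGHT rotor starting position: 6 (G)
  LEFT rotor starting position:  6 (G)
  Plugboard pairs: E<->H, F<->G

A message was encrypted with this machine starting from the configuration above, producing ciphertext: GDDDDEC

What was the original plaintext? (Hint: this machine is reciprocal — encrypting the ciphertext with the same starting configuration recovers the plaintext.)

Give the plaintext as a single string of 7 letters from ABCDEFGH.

Char 1 ('G'): step: R->7, L=6; G->plug->F->R->G->L->C->refl->A->L'->B->R'->H->plug->E
Char 2 ('D'): step: R->0, L->7 (L advanced); D->plug->D->R->G->L->F->refl->G->L'->B->R'->H->plug->E
Char 3 ('D'): step: R->1, L=7; D->plug->D->R->E->L->A->refl->C->L'->C->R'->H->plug->E
Char 4 ('D'): step: R->2, L=7; D->plug->D->R->F->L->B->refl->H->L'->A->R'->A->plug->A
Char 5 ('D'): step: R->3, L=7; D->plug->D->R->F->L->B->refl->H->L'->A->R'->F->plug->G
Char 6 ('E'): step: R->4, L=7; E->plug->H->R->C->L->C->refl->A->L'->E->R'->C->plug->C
Char 7 ('C'): step: R->5, L=7; C->plug->C->R->E->L->A->refl->C->L'->C->R'->A->plug->A

Answer: EEEAGCA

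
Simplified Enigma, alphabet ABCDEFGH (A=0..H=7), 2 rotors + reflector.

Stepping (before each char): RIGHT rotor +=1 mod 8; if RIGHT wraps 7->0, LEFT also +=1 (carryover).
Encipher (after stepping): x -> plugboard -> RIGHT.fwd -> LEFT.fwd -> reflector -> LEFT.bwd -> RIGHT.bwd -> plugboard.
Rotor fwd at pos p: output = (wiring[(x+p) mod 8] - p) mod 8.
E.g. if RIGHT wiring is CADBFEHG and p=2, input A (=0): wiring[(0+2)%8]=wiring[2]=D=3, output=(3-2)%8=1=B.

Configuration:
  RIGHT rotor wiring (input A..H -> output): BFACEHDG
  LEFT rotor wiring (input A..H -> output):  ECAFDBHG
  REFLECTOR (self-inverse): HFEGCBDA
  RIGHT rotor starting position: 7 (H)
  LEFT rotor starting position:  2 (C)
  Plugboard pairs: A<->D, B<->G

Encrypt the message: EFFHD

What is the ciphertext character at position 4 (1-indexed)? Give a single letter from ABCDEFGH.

Char 1 ('E'): step: R->0, L->3 (L advanced); E->plug->E->R->E->L->D->refl->G->L'->C->R'->D->plug->A
Char 2 ('F'): step: R->1, L=3; F->plug->F->R->C->L->G->refl->D->L'->E->R'->A->plug->D
Char 3 ('F'): step: R->2, L=3; F->plug->F->R->E->L->D->refl->G->L'->C->R'->C->plug->C
Char 4 ('H'): step: R->3, L=3; H->plug->H->R->F->L->B->refl->F->L'->H->R'->A->plug->D

D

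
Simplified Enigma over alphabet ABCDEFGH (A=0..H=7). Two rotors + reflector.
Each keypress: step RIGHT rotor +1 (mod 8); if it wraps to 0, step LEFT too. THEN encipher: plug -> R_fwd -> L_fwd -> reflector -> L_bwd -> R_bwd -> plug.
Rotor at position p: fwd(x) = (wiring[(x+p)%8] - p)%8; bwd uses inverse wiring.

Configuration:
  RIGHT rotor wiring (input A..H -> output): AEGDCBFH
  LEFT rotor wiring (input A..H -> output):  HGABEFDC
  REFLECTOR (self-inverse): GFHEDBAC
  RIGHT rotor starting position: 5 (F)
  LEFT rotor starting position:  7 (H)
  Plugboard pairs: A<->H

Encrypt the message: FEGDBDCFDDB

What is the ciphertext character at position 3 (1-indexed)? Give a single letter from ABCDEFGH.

Char 1 ('F'): step: R->6, L=7; F->plug->F->R->F->L->F->refl->B->L'->D->R'->H->plug->A
Char 2 ('E'): step: R->7, L=7; E->plug->E->R->E->L->C->refl->H->L'->C->R'->G->plug->G
Char 3 ('G'): step: R->0, L->0 (L advanced); G->plug->G->R->F->L->F->refl->B->L'->D->R'->D->plug->D

D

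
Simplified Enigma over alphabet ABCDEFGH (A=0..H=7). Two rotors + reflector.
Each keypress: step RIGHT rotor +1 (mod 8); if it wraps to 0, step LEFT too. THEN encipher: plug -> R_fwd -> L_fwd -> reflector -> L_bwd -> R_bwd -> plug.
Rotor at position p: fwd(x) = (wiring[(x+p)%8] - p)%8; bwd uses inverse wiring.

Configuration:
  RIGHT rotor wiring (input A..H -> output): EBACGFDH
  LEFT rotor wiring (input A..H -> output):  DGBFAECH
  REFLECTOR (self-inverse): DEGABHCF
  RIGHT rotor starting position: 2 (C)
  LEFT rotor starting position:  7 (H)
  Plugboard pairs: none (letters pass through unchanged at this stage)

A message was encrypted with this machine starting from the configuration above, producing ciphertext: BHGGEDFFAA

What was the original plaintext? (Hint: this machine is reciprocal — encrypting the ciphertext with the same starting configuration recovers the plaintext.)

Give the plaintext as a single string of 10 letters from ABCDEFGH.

Answer: EAHHHFDGBF

Derivation:
Char 1 ('B'): step: R->3, L=7; B->plug->B->R->D->L->C->refl->G->L'->E->R'->E->plug->E
Char 2 ('H'): step: R->4, L=7; H->plug->H->R->G->L->F->refl->H->L'->C->R'->A->plug->A
Char 3 ('G'): step: R->5, L=7; G->plug->G->R->F->L->B->refl->E->L'->B->R'->H->plug->H
Char 4 ('G'): step: R->6, L=7; G->plug->G->R->A->L->A->refl->D->L'->H->R'->H->plug->H
Char 5 ('E'): step: R->7, L=7; E->plug->E->R->D->L->C->refl->G->L'->E->R'->H->plug->H
Char 6 ('D'): step: R->0, L->0 (L advanced); D->plug->D->R->C->L->B->refl->E->L'->F->R'->F->plug->F
Char 7 ('F'): step: R->1, L=0; F->plug->F->R->C->L->B->refl->E->L'->F->R'->D->plug->D
Char 8 ('F'): step: R->2, L=0; F->plug->F->R->F->L->E->refl->B->L'->C->R'->G->plug->G
Char 9 ('A'): step: R->3, L=0; A->plug->A->R->H->L->H->refl->F->L'->D->R'->B->plug->B
Char 10 ('A'): step: R->4, L=0; A->plug->A->R->C->L->B->refl->E->L'->F->R'->F->plug->F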